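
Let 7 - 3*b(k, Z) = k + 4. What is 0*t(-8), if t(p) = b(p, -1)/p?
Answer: 0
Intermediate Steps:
b(k, Z) = 1 - k/3 (b(k, Z) = 7/3 - (k + 4)/3 = 7/3 - (4 + k)/3 = 7/3 + (-4/3 - k/3) = 1 - k/3)
t(p) = (1 - p/3)/p
0*t(-8) = 0*((1/3)*(3 - 1*(-8))/(-8)) = 0*((1/3)*(-1/8)*(3 + 8)) = 0*((1/3)*(-1/8)*11) = 0*(-11/24) = 0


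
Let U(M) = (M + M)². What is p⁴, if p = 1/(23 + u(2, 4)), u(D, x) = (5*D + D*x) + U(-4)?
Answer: 1/121550625 ≈ 8.2270e-9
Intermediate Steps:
U(M) = 4*M² (U(M) = (2*M)² = 4*M²)
u(D, x) = 64 + 5*D + D*x (u(D, x) = (5*D + D*x) + 4*(-4)² = (5*D + D*x) + 4*16 = (5*D + D*x) + 64 = 64 + 5*D + D*x)
p = 1/105 (p = 1/(23 + (64 + 5*2 + 2*4)) = 1/(23 + (64 + 10 + 8)) = 1/(23 + 82) = 1/105 ≈ 0.0095238)
p⁴ = (1/105)⁴ = 1/121550625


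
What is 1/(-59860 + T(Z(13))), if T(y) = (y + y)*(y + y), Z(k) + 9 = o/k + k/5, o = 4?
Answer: -4225/252281236 ≈ -1.6747e-5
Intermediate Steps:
Z(k) = -9 + 4/k + k/5 (Z(k) = -9 + (4/k + k/5) = -9 + 4/k + k/5)
T(y) = 4*y**2 (T(y) = (2*y)*(2*y) = 4*y**2)
1/(-59860 + T(Z(13))) = 1/(-59860 + 4*(-9 + 4/13 + (1/5)*13)**2) = 1/(-59860 + 4*(-9 + 4*(1/13) + 13/5)**2) = 1/(-59860 + 4*(-9 + 4/13 + 13/5)**2) = 1/(-59860 + 4*(-396/65)**2) = 1/(-59860 + 4*(156816/4225)) = 1/(-59860 + 627264/4225) = 1/(-252281236/4225) = -4225/252281236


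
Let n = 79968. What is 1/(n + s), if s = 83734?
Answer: 1/163702 ≈ 6.1087e-6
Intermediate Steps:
1/(n + s) = 1/(79968 + 83734) = 1/163702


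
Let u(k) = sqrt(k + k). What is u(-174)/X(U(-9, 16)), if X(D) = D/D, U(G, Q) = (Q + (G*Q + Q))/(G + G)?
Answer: 2*I*sqrt(87) ≈ 18.655*I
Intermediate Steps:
U(G, Q) = (2*Q + G*Q)/(2*G) (U(G, Q) = (Q + (Q + G*Q))/((2*G)) = (2*Q + G*Q)*(1/(2*G)) = (2*Q + G*Q)/(2*G))
X(D) = 1
u(k) = sqrt(2)*sqrt(k) (u(k) = sqrt(2*k) = sqrt(2)*sqrt(k))
u(-174)/X(U(-9, 16)) = (sqrt(2)*sqrt(-174))/1 = (sqrt(2)*(I*sqrt(174)))*1 = (2*I*sqrt(87))*1 = 2*I*sqrt(87)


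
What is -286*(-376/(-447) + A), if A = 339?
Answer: -43445974/447 ≈ -97195.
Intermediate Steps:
-286*(-376/(-447) + A) = -286*(-376/(-447) + 339) = -286*(-376*(-1/447) + 339) = -286*(376/447 + 339) = -286*151909/447 = -43445974/447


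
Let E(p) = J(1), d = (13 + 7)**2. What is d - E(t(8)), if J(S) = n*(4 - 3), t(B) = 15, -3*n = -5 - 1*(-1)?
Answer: 1196/3 ≈ 398.67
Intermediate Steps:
n = 4/3 (n = -(-5 - 1*(-1))/3 = -(-5 + 1)/3 = -1/3*(-4) = 4/3 ≈ 1.3333)
J(S) = 4/3 (J(S) = 4*(4 - 3)/3 = (4/3)*1 = 4/3)
d = 400 (d = 20**2 = 400)
E(p) = 4/3
d - E(t(8)) = 400 - 1*4/3 = 400 - 4/3 = 1196/3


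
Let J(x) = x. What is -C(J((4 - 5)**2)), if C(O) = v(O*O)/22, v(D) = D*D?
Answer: -1/22 ≈ -0.045455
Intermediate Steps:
v(D) = D**2
C(O) = O**4/22 (C(O) = (O*O)**2/22 = (O**2)**2*(1/22) = O**4*(1/22) = O**4/22)
-C(J((4 - 5)**2)) = -((4 - 5)**2)**4/22 = -((-1)**2)**4/22 = -1**4/22 = -1/22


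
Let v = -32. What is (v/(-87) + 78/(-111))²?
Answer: 1162084/10361961 ≈ 0.11215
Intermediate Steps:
(v/(-87) + 78/(-111))² = (-32/(-87) + 78/(-111))² = (-32*(-1/87) + 78*(-1/111))² = (32/87 - 26/37)² = (-1078/3219)² = 1162084/10361961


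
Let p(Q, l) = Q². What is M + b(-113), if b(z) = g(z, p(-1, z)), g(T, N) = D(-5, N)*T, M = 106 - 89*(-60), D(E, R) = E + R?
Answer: 5898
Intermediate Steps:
M = 5446 (M = 106 + 5340 = 5446)
g(T, N) = T*(-5 + N) (g(T, N) = (-5 + N)*T = T*(-5 + N))
b(z) = -4*z (b(z) = z*(-5 + (-1)²) = z*(-5 + 1) = z*(-4) = -4*z)
M + b(-113) = 5446 - 4*(-113) = 5446 + 452 = 5898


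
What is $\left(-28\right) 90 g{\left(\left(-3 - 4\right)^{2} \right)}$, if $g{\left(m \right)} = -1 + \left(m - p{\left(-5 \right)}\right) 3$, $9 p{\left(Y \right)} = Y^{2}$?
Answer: $-346920$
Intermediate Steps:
$p{\left(Y \right)} = \frac{Y^{2}}{9}$
$g{\left(m \right)} = - \frac{28}{3} + 3 m$ ($g{\left(m \right)} = -1 + \left(m - \frac{\left(-5\right)^{2}}{9}\right) 3 = -1 + \left(m - \frac{1}{9} \cdot 25\right) 3 = -1 + \left(m - \frac{25}{9}\right) 3 = -1 + \left(- \frac{25}{9} + m\right) 3 = -1 + \left(- \frac{25}{3} + 3 m\right) = - \frac{28}{3} + 3 m$)
$\left(-28\right) 90 g{\left(\left(-3 - 4\right)^{2} \right)} = \left(-28\right) 90 \left(- \frac{28}{3} + 3 \left(-3 - 4\right)^{2}\right) = - 2520 \left(- \frac{28}{3} + 3 \left(-7\right)^{2}\right) = - 2520 \left(- \frac{28}{3} + 3 \cdot 49\right) = - 2520 \left(- \frac{28}{3} + 147\right) = \left(-2520\right) \frac{413}{3} = -346920$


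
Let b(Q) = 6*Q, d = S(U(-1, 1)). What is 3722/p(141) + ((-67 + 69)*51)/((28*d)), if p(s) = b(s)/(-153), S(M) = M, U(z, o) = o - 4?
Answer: -443717/658 ≈ -674.34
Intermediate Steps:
U(z, o) = -4 + o
d = -3 (d = -4 + 1 = -3)
p(s) = -2*s/51 (p(s) = (6*s)/(-153) = (6*s)*(-1/153) = -2*s/51)
3722/p(141) + ((-67 + 69)*51)/((28*d)) = 3722/((-2/51*141)) + ((-67 + 69)*51)/((28*(-3))) = 3722/(-94/17) + (2*51)/(-84) = 3722*(-17/94) + 102*(-1/84) = -31637/47 - 17/14 = -443717/658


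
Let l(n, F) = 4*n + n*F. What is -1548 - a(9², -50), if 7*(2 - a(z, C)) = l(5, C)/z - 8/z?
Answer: -125584/81 ≈ -1550.4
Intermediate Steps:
l(n, F) = 4*n + F*n
a(z, C) = 2 + 8/(7*z) - (20 + 5*C)/(7*z) (a(z, C) = 2 - ((5*(4 + C))/z - 8/z)/7 = 2 - ((20 + 5*C)/z - 8/z)/7 = 2 - (-8/z + (20 + 5*C)/z)/7 = 2 + (8/(7*z) - (20 + 5*C)/(7*z)) = 2 + 8/(7*z) - (20 + 5*C)/(7*z))
-1548 - a(9², -50) = -1548 - (-12 - 5*(-50) + 14*9²)/(7*(9²)) = -1548 - (-12 + 250 + 14*81)/(7*81) = -1548 - (-12 + 250 + 1134)/(7*81) = -1548 - 1372/(7*81) = -1548 - 1*196/81 = -1548 - 196/81 = -125584/81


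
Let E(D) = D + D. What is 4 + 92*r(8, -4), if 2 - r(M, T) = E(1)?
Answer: 4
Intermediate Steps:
E(D) = 2*D
r(M, T) = 0 (r(M, T) = 2 - 2 = 0)
4 + 92*r(8, -4) = 4 + 92*0 = 4 + 0 = 4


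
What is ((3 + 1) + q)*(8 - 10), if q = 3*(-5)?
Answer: 22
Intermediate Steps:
q = -15
((3 + 1) + q)*(8 - 10) = ((3 + 1) - 15)*(8 - 10) = (4 - 15)*(-2) = -11*(-2) = 22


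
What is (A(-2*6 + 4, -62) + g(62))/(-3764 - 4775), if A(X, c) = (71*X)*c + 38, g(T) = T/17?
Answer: -599380/145163 ≈ -4.1290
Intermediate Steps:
g(T) = T/17 (g(T) = T*(1/17) = T/17)
A(X, c) = 38 + 71*X*c (A(X, c) = 71*X*c + 38 = 38 + 71*X*c)
(A(-2*6 + 4, -62) + g(62))/(-3764 - 4775) = ((38 + 71*(-2*6 + 4)*(-62)) + (1/17)*62)/(-3764 - 4775) = ((38 + 71*(-12 + 4)*(-62)) + 62/17)/(-8539) = ((38 + 71*(-8)*(-62)) + 62/17)*(-1/8539) = ((38 + 35216) + 62/17)*(-1/8539) = (35254 + 62/17)*(-1/8539) = (599380/17)*(-1/8539) = -599380/145163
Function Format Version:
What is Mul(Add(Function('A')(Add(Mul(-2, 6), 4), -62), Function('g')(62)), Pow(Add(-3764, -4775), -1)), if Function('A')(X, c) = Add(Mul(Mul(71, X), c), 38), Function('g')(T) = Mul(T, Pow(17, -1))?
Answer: Rational(-599380, 145163) ≈ -4.1290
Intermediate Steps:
Function('g')(T) = Mul(Rational(1, 17), T) (Function('g')(T) = Mul(T, Rational(1, 17)) = Mul(Rational(1, 17), T))
Function('A')(X, c) = Add(38, Mul(71, X, c)) (Function('A')(X, c) = Add(Mul(71, X, c), 38) = Add(38, Mul(71, X, c)))
Mul(Add(Function('A')(Add(Mul(-2, 6), 4), -62), Function('g')(62)), Pow(Add(-3764, -4775), -1)) = Mul(Add(Add(38, Mul(71, Add(Mul(-2, 6), 4), -62)), Mul(Rational(1, 17), 62)), Pow(Add(-3764, -4775), -1)) = Mul(Add(Add(38, Mul(71, Add(-12, 4), -62)), Rational(62, 17)), Pow(-8539, -1)) = Mul(Add(Add(38, Mul(71, -8, -62)), Rational(62, 17)), Rational(-1, 8539)) = Mul(Add(Add(38, 35216), Rational(62, 17)), Rational(-1, 8539)) = Mul(Add(35254, Rational(62, 17)), Rational(-1, 8539)) = Mul(Rational(599380, 17), Rational(-1, 8539)) = Rational(-599380, 145163)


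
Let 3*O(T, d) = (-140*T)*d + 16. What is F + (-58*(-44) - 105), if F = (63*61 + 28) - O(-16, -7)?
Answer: 34618/3 ≈ 11539.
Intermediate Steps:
O(T, d) = 16/3 - 140*T*d/3 (O(T, d) = ((-140*T)*d + 16)/3 = (-140*T*d + 16)/3 = (16 - 140*T*d)/3 = 16/3 - 140*T*d/3)
F = 27277/3 (F = (63*61 + 28) - (16/3 - 140/3*(-16)*(-7)) = (3843 + 28) - (16/3 - 15680/3) = 3871 - 1*(-15664/3) = 3871 + 15664/3 = 27277/3 ≈ 9092.3)
F + (-58*(-44) - 105) = 27277/3 + (-58*(-44) - 105) = 27277/3 + (2552 - 105) = 27277/3 + 2447 = 34618/3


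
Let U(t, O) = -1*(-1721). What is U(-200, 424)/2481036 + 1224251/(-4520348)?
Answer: -54100558663/200270466438 ≈ -0.27014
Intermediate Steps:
U(t, O) = 1721
U(-200, 424)/2481036 + 1224251/(-4520348) = 1721/2481036 + 1224251/(-4520348) = 1721*(1/2481036) + 1224251*(-1/4520348) = 1721/2481036 - 174893/645764 = -54100558663/200270466438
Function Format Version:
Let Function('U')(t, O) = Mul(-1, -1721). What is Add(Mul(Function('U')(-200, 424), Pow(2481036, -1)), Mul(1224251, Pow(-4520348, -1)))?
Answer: Rational(-54100558663, 200270466438) ≈ -0.27014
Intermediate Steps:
Function('U')(t, O) = 1721
Add(Mul(Function('U')(-200, 424), Pow(2481036, -1)), Mul(1224251, Pow(-4520348, -1))) = Add(Mul(1721, Pow(2481036, -1)), Mul(1224251, Pow(-4520348, -1))) = Add(Mul(1721, Rational(1, 2481036)), Mul(1224251, Rational(-1, 4520348))) = Add(Rational(1721, 2481036), Rational(-174893, 645764)) = Rational(-54100558663, 200270466438)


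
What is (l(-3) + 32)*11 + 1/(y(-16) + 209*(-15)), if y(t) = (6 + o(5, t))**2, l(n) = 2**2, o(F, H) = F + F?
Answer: 1140083/2879 ≈ 396.00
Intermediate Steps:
o(F, H) = 2*F
l(n) = 4
y(t) = 256 (y(t) = (6 + 2*5)**2 = (6 + 10)**2 = 16**2 = 256)
(l(-3) + 32)*11 + 1/(y(-16) + 209*(-15)) = (4 + 32)*11 + 1/(256 + 209*(-15)) = 36*11 + 1/(256 - 3135) = 396 + 1/(-2879) = 396 - 1/2879 = 1140083/2879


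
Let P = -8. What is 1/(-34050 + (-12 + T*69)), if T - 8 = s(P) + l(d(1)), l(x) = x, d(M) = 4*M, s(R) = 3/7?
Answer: -7/232431 ≈ -3.0116e-5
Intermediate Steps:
s(R) = 3/7 (s(R) = 3*(1/7) = 3/7)
T = 87/7 (T = 8 + (3/7 + 4*1) = 8 + (3/7 + 4) = 8 + 31/7 = 87/7 ≈ 12.429)
1/(-34050 + (-12 + T*69)) = 1/(-34050 + (-12 + (87/7)*69)) = 1/(-34050 + (-12 + 6003/7)) = 1/(-34050 + 5919/7) = 1/(-232431/7) = -7/232431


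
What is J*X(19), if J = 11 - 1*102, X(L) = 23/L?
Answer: -2093/19 ≈ -110.16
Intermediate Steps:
J = -91 (J = 11 - 102 = -91)
J*X(19) = -2093/19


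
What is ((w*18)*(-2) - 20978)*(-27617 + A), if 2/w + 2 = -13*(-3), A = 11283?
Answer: 12679398172/37 ≈ 3.4269e+8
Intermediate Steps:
w = 2/37 (w = 2/(-2 - 13*(-3)) = 2/(-2 + 39) = 2/37 ≈ 0.054054)
((w*18)*(-2) - 20978)*(-27617 + A) = (((2/37)*18)*(-2) - 20978)*(-27617 + 11283) = ((36/37)*(-2) - 20978)*(-16334) = (-72/37 - 20978)*(-16334) = -776258/37*(-16334) = 12679398172/37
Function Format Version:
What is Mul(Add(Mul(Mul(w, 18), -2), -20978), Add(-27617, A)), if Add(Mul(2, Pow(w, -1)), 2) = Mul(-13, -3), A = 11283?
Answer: Rational(12679398172, 37) ≈ 3.4269e+8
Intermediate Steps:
w = Rational(2, 37) (w = Mul(2, Pow(Add(-2, Mul(-13, -3)), -1)) = Mul(2, Pow(Add(-2, 39), -1)) = Mul(2, Pow(37, -1)) = Mul(2, Rational(1, 37)) = Rational(2, 37) ≈ 0.054054)
Mul(Add(Mul(Mul(w, 18), -2), -20978), Add(-27617, A)) = Mul(Add(Mul(Mul(Rational(2, 37), 18), -2), -20978), Add(-27617, 11283)) = Mul(Add(Mul(Rational(36, 37), -2), -20978), -16334) = Mul(Add(Rational(-72, 37), -20978), -16334) = Mul(Rational(-776258, 37), -16334) = Rational(12679398172, 37)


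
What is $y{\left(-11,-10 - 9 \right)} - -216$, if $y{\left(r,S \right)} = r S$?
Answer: $425$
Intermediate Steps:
$y{\left(r,S \right)} = S r$
$y{\left(-11,-10 - 9 \right)} - -216 = \left(-10 - 9\right) \left(-11\right) - -216 = \left(-19\right) \left(-11\right) + 216 = 209 + 216 = 425$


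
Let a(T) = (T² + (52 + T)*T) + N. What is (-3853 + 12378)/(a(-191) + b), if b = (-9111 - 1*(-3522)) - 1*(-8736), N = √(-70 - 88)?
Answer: 564158925/4379395487 - 8525*I*√158/4379395487 ≈ 0.12882 - 2.4469e-5*I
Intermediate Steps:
N = I*√158 (N = √(-158) = I*√158 ≈ 12.57*I)
a(T) = T² + I*√158 + T*(52 + T) (a(T) = (T² + (52 + T)*T) + I*√158 = (T² + T*(52 + T)) + I*√158 = T² + I*√158 + T*(52 + T))
b = 3147 (b = (-9111 + 3522) + 8736 = -5589 + 8736 = 3147)
(-3853 + 12378)/(a(-191) + b) = (-3853 + 12378)/((2*(-191)² + 52*(-191) + I*√158) + 3147) = 8525/((2*36481 - 9932 + I*√158) + 3147) = 8525/((72962 - 9932 + I*√158) + 3147) = 8525/((63030 + I*√158) + 3147) = 8525/(66177 + I*√158)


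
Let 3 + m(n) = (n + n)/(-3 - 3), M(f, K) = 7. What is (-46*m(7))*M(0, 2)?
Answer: 5152/3 ≈ 1717.3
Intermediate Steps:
m(n) = -3 - n/3 (m(n) = -3 + (n + n)/(-3 - 3) = -3 + (2*n)/(-6) = -3 + (2*n)*(-1/6) = -3 - n/3)
(-46*m(7))*M(0, 2) = -46*(-3 - 1/3*7)*7 = -46*(-3 - 7/3)*7 = -46*(-16/3)*7 = (736/3)*7 = 5152/3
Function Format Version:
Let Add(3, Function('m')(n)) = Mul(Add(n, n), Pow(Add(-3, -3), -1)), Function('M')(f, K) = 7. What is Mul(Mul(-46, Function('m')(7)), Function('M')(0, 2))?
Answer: Rational(5152, 3) ≈ 1717.3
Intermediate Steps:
Function('m')(n) = Add(-3, Mul(Rational(-1, 3), n)) (Function('m')(n) = Add(-3, Mul(Add(n, n), Pow(Add(-3, -3), -1))) = Add(-3, Mul(Mul(2, n), Pow(-6, -1))) = Add(-3, Mul(Mul(2, n), Rational(-1, 6))) = Add(-3, Mul(Rational(-1, 3), n)))
Mul(Mul(-46, Function('m')(7)), Function('M')(0, 2)) = Mul(Mul(-46, Add(-3, Mul(Rational(-1, 3), 7))), 7) = Mul(Mul(-46, Add(-3, Rational(-7, 3))), 7) = Mul(Mul(-46, Rational(-16, 3)), 7) = Mul(Rational(736, 3), 7) = Rational(5152, 3)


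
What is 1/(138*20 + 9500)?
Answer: 1/12260 ≈ 8.1566e-5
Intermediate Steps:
1/(138*20 + 9500) = 1/(2760 + 9500) = 1/12260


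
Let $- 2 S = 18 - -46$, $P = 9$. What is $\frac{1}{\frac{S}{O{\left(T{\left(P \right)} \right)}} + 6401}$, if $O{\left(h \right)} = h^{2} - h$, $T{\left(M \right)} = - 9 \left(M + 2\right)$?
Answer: $\frac{2475}{15842467} \approx 0.00015623$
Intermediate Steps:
$T{\left(M \right)} = -18 - 9 M$ ($T{\left(M \right)} = - 9 \left(2 + M\right) = -18 - 9 M$)
$S = -32$ ($S = - \frac{18 - -46}{2} = - \frac{18 + 46}{2} = \left(- \frac{1}{2}\right) 64 = -32$)
$\frac{1}{\frac{S}{O{\left(T{\left(P \right)} \right)}} + 6401} = \frac{1}{- \frac{32}{\left(-18 - 81\right) \left(-1 - 99\right)} + 6401} = \frac{1}{- \frac{32}{\left(-99\right) \left(-1 - 99\right)} + 6401} = \frac{1}{- \frac{32}{\left(-99\right) \left(-100\right)} + 6401} = \frac{1}{- \frac{32}{9900} + 6401} = \frac{1}{\left(-32\right) \frac{1}{9900} + 6401} = \frac{1}{- \frac{8}{2475} + 6401} = \frac{1}{\frac{15842467}{2475}} = \frac{2475}{15842467}$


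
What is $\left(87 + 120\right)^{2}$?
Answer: $42849$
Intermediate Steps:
$\left(87 + 120\right)^{2} = 207^{2} = 42849$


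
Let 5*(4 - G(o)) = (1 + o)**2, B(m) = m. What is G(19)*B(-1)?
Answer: 76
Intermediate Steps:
G(o) = 4 - (1 + o)**2/5
G(19)*B(-1) = (4 - (1 + 19)**2/5)*(-1) = (4 - 1/5*20**2)*(-1) = (4 - 1/5*400)*(-1) = (4 - 80)*(-1) = -76*(-1) = 76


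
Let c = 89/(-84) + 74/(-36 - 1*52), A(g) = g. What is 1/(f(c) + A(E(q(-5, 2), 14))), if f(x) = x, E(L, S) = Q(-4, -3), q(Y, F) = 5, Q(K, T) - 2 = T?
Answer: -231/670 ≈ -0.34478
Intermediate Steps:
Q(K, T) = 2 + T
E(L, S) = -1 (E(L, S) = 2 - 3 = -1)
c = -439/231 (c = 89*(-1/84) + 74/(-36 - 52) = -89/84 + 74/(-88) = -89/84 + 74*(-1/88) = -89/84 - 37/44 = -439/231 ≈ -1.9004)
1/(f(c) + A(E(q(-5, 2), 14))) = 1/(-439/231 - 1) = 1/(-670/231) = -231/670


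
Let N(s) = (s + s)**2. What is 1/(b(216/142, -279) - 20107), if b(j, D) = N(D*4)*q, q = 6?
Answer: 1/29870837 ≈ 3.3477e-8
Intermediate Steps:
N(s) = 4*s**2 (N(s) = (2*s)**2 = 4*s**2)
b(j, D) = 384*D**2 (b(j, D) = (4*(D*4)**2)*6 = (4*(4*D)**2)*6 = (4*(16*D**2))*6 = (64*D**2)*6 = 384*D**2)
1/(b(216/142, -279) - 20107) = 1/(384*(-279)**2 - 20107) = 1/(384*77841 - 20107) = 1/(29890944 - 20107) = 1/29870837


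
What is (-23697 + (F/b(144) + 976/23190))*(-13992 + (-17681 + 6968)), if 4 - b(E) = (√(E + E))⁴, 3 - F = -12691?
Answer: 341217345594987/582842 ≈ 5.8544e+8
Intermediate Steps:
F = 12694 (F = 3 - 1*(-12691) = 3 + 12691 = 12694)
b(E) = 4 - 4*E² (b(E) = 4 - (√(E + E))⁴ = 4 - (√(2*E))⁴ = 4 - (√2*√E)⁴ = 4 - 4*E²)
(-23697 + (F/b(144) + 976/23190))*(-13992 + (-17681 + 6968)) = (-23697 + (12694/(4 - 4*144²) + 976/23190))*(-13992 + (-17681 + 6968)) = (-23697 + (12694/(4 - 4*20736) + 976*(1/23190)))*(-13992 - 10713) = (-23697 + (12694/(4 - 82944) + 488/11595))*(-24705) = (-23697 + (12694/(-82940) + 488/11595))*(-24705) = (-23697 + (12694*(-1/82940) + 488/11595))*(-24705) = (-23697 + (-577/3770 + 488/11595))*(-24705) = (-23697 - 970111/8742630)*(-24705) = -207175073221/8742630*(-24705) = 341217345594987/582842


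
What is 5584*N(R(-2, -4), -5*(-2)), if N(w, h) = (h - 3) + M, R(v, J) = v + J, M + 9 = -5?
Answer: -39088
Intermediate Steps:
M = -14 (M = -9 - 5 = -14)
R(v, J) = J + v
N(w, h) = -17 + h (N(w, h) = (h - 3) - 14 = (-3 + h) - 14 = -17 + h)
5584*N(R(-2, -4), -5*(-2)) = 5584*(-17 - 5*(-2)) = 5584*(-17 + 10) = 5584*(-7) = -39088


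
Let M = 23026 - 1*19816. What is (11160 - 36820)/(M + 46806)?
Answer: -6415/12504 ≈ -0.51304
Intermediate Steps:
M = 3210 (M = 23026 - 19816 = 3210)
(11160 - 36820)/(M + 46806) = (11160 - 36820)/(3210 + 46806) = -25660/50016 = -25660*1/50016 = -6415/12504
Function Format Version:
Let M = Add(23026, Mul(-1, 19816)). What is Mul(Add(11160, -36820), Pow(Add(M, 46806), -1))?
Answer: Rational(-6415, 12504) ≈ -0.51304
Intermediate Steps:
M = 3210 (M = Add(23026, -19816) = 3210)
Mul(Add(11160, -36820), Pow(Add(M, 46806), -1)) = Mul(Add(11160, -36820), Pow(Add(3210, 46806), -1)) = Mul(-25660, Pow(50016, -1)) = Mul(-25660, Rational(1, 50016)) = Rational(-6415, 12504)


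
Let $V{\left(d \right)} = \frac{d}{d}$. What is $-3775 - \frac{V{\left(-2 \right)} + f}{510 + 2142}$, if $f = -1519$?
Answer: $- \frac{1668297}{442} \approx -3774.4$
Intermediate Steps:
$V{\left(d \right)} = 1$
$-3775 - \frac{V{\left(-2 \right)} + f}{510 + 2142} = -3775 - \frac{1 - 1519}{510 + 2142} = -3775 - - \frac{1518}{2652} = -3775 - \left(-1518\right) \frac{1}{2652} = -3775 - - \frac{253}{442} = -3775 + \frac{253}{442} = - \frac{1668297}{442}$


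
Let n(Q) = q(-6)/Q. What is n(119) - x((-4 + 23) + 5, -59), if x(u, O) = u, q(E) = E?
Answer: -2862/119 ≈ -24.050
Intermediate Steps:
n(Q) = -6/Q
n(119) - x((-4 + 23) + 5, -59) = -6/119 - ((-4 + 23) + 5) = -6*1/119 - (19 + 5) = -6/119 - 1*24 = -6/119 - 24 = -2862/119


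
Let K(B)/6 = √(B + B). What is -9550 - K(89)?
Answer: -9550 - 6*√178 ≈ -9630.0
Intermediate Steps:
K(B) = 6*√2*√B (K(B) = 6*√(B + B) = 6*√(2*B) = 6*(√2*√B) = 6*√2*√B)
-9550 - K(89) = -9550 - 6*√2*√89 = -9550 - 6*√178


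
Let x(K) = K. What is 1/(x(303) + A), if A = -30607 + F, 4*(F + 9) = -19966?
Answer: -2/70609 ≈ -2.8325e-5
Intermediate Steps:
F = -10001/2 (F = -9 + (1/4)*(-19966) = -9 - 9983/2 = -10001/2 ≈ -5000.5)
A = -71215/2 (A = -30607 - 10001/2 = -71215/2 ≈ -35608.)
1/(x(303) + A) = 1/(303 - 71215/2) = 1/(-70609/2) = -2/70609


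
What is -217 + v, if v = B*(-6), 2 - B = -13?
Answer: -307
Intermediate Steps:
B = 15 (B = 2 - 1*(-13) = 2 + 13 = 15)
v = -90 (v = 15*(-6) = -90)
-217 + v = -217 - 90 = -307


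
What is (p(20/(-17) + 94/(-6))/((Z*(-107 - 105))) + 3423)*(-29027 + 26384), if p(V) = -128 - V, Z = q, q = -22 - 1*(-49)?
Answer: -880349400001/97308 ≈ -9.0470e+6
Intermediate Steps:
q = 27 (q = -22 + 49 = 27)
Z = 27
(p(20/(-17) + 94/(-6))/((Z*(-107 - 105))) + 3423)*(-29027 + 26384) = ((-128 - (20/(-17) + 94/(-6)))/((27*(-107 - 105))) + 3423)*(-29027 + 26384) = ((-128 - (20*(-1/17) + 94*(-1/6)))/((27*(-212))) + 3423)*(-2643) = ((-128 - (-20/17 - 47/3))/(-5724) + 3423)*(-2643) = ((-128 - 1*(-859/51))*(-1/5724) + 3423)*(-2643) = ((-128 + 859/51)*(-1/5724) + 3423)*(-2643) = (-5669/51*(-1/5724) + 3423)*(-2643) = (5669/291924 + 3423)*(-2643) = (999261521/291924)*(-2643) = -880349400001/97308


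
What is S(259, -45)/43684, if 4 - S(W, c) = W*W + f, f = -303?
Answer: -33387/21842 ≈ -1.5286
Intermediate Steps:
S(W, c) = 307 - W**2 (S(W, c) = 4 - (W*W - 303) = 4 - (W**2 - 303) = 4 - (-303 + W**2) = 4 + (303 - W**2) = 307 - W**2)
S(259, -45)/43684 = (307 - 1*259**2)/43684 = (307 - 1*67081)*(1/43684) = (307 - 67081)*(1/43684) = -66774*1/43684 = -33387/21842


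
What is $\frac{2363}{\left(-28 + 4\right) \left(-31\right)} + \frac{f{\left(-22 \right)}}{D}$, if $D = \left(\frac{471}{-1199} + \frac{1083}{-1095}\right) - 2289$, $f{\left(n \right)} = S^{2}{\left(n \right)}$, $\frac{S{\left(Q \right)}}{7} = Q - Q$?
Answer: $\frac{2363}{744} \approx 3.1761$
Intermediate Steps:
$S{\left(Q \right)} = 0$ ($S{\left(Q \right)} = 7 \left(Q - Q\right) = 7 \cdot 0 = 0$)
$f{\left(n \right)} = 0$ ($f{\left(n \right)} = 0^{2} = 0$)
$D = - \frac{1002351269}{437635}$ ($D = \left(471 \left(- \frac{1}{1199}\right) + 1083 \left(- \frac{1}{1095}\right)\right) - 2289 = \left(- \frac{471}{1199} - \frac{361}{365}\right) - 2289 = - \frac{604754}{437635} - 2289 = - \frac{1002351269}{437635} \approx -2290.4$)
$\frac{2363}{\left(-28 + 4\right) \left(-31\right)} + \frac{f{\left(-22 \right)}}{D} = \frac{2363}{\left(-28 + 4\right) \left(-31\right)} + \frac{0}{- \frac{1002351269}{437635}} = \frac{2363}{\left(-24\right) \left(-31\right)} + 0 \left(- \frac{437635}{1002351269}\right) = \frac{2363}{744} + 0 = \frac{2363}{744}$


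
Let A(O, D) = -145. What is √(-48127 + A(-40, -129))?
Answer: 4*I*√3017 ≈ 219.71*I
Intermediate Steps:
√(-48127 + A(-40, -129)) = √(-48127 - 145) = √(-48272) = 4*I*√3017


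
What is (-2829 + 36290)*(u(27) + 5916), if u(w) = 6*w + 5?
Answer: 203543263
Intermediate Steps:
u(w) = 5 + 6*w
(-2829 + 36290)*(u(27) + 5916) = (-2829 + 36290)*((5 + 6*27) + 5916) = 33461*((5 + 162) + 5916) = 33461*(167 + 5916) = 33461*6083 = 203543263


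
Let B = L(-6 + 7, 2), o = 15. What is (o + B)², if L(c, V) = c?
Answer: 256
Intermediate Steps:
B = 1 (B = -6 + 7 = 1)
(o + B)² = (15 + 1)² = 16² = 256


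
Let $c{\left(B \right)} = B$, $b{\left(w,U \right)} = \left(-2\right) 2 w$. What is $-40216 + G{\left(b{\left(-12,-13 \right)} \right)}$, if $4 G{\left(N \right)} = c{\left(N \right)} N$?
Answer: $-39640$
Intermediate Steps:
$b{\left(w,U \right)} = - 4 w$
$G{\left(N \right)} = \frac{N^{2}}{4}$ ($G{\left(N \right)} = \frac{N N}{4} = \frac{N^{2}}{4}$)
$-40216 + G{\left(b{\left(-12,-13 \right)} \right)} = -40216 + \frac{\left(\left(-4\right) \left(-12\right)\right)^{2}}{4} = -40216 + \frac{48^{2}}{4} = -40216 + \frac{1}{4} \cdot 2304 = -40216 + 576 = -39640$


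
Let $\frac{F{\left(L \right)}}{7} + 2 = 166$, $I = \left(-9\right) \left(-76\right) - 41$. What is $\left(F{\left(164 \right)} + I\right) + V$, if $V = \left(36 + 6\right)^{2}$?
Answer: $3555$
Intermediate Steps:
$I = 643$ ($I = 684 - 41 = 643$)
$F{\left(L \right)} = 1148$ ($F{\left(L \right)} = -14 + 7 \cdot 166 = -14 + 1162 = 1148$)
$V = 1764$ ($V = 42^{2} = 1764$)
$\left(F{\left(164 \right)} + I\right) + V = \left(1148 + 643\right) + 1764 = 1791 + 1764 = 3555$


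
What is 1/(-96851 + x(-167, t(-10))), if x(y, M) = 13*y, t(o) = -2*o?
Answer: -1/99022 ≈ -1.0099e-5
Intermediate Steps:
1/(-96851 + x(-167, t(-10))) = 1/(-96851 + 13*(-167)) = 1/(-96851 - 2171) = 1/(-99022) = -1/99022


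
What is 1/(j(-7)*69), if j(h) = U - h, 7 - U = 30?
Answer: -1/1104 ≈ -0.00090580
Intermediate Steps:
U = -23 (U = 7 - 1*30 = 7 - 30 = -23)
j(h) = -23 - h
1/(j(-7)*69) = 1/((-23 - 1*(-7))*69) = 1/((-23 + 7)*69) = 1/(-16*69) = 1/(-1104) = -1/1104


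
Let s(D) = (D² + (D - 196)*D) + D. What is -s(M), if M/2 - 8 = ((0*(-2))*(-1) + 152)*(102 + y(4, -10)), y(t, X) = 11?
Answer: -2355617088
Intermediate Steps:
M = 34368 (M = 16 + 2*(((0*(-2))*(-1) + 152)*(102 + 11)) = 16 + 2*((0*(-1) + 152)*113) = 16 + 2*((0 + 152)*113) = 16 + 2*(152*113) = 16 + 2*17176 = 16 + 34352 = 34368)
s(D) = D + D² + D*(-196 + D) (s(D) = (D² + (-196 + D)*D) + D = (D² + D*(-196 + D)) + D = D + D² + D*(-196 + D))
-s(M) = -34368*(-195 + 2*34368) = -34368*(-195 + 68736) = -34368*68541 = -1*2355617088 = -2355617088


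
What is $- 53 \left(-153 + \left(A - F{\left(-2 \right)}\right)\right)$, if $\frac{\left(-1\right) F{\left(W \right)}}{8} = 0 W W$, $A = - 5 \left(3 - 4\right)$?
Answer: $7844$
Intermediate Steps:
$A = 5$ ($A = \left(-5\right) \left(-1\right) = 5$)
$F{\left(W \right)} = 0$ ($F{\left(W \right)} = - 8 \cdot 0 W W = - 8 \cdot 0 W^{2} = \left(-8\right) 0 = 0$)
$- 53 \left(-153 + \left(A - F{\left(-2 \right)}\right)\right) = - 53 \left(-153 + \left(5 - 0\right)\right) = - 53 \left(-153 + \left(5 + 0\right)\right) = - 53 \left(-153 + 5\right) = \left(-53\right) \left(-148\right) = 7844$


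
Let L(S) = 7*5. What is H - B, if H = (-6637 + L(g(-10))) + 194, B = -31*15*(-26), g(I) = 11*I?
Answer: -18498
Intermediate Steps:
L(S) = 35
B = 12090 (B = -465*(-26) = 12090)
H = -6408 (H = (-6637 + 35) + 194 = -6602 + 194 = -6408)
H - B = -6408 - 1*12090 = -6408 - 12090 = -18498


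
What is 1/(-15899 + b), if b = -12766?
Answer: -1/28665 ≈ -3.4886e-5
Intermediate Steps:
1/(-15899 + b) = 1/(-15899 - 12766) = 1/(-28665) = -1/28665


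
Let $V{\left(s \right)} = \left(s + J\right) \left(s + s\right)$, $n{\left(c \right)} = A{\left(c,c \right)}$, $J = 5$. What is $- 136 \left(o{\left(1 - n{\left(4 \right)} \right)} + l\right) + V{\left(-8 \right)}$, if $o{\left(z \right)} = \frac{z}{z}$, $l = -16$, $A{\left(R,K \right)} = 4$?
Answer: $2088$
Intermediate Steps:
$n{\left(c \right)} = 4$
$V{\left(s \right)} = 2 s \left(5 + s\right)$ ($V{\left(s \right)} = \left(s + 5\right) \left(s + s\right) = \left(5 + s\right) 2 s = 2 s \left(5 + s\right)$)
$o{\left(z \right)} = 1$
$- 136 \left(o{\left(1 - n{\left(4 \right)} \right)} + l\right) + V{\left(-8 \right)} = - 136 \left(1 - 16\right) + 2 \left(-8\right) \left(5 - 8\right) = \left(-136\right) \left(-15\right) + 2 \left(-8\right) \left(-3\right) = 2040 + 48 = 2088$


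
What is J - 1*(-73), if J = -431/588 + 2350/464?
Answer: 2637319/34104 ≈ 77.332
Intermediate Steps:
J = 147727/34104 (J = -431*1/588 + 2350*(1/464) = -431/588 + 1175/232 = 147727/34104 ≈ 4.3317)
J - 1*(-73) = 147727/34104 - 1*(-73) = 147727/34104 + 73 = 2637319/34104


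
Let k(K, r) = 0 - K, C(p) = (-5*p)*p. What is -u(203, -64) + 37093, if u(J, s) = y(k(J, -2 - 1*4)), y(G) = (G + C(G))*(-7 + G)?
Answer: -43274987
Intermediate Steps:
C(p) = -5*p²
k(K, r) = -K
y(G) = (-7 + G)*(G - 5*G²) (y(G) = (G - 5*G²)*(-7 + G) = (-7 + G)*(G - 5*G²))
u(J, s) = -J*(-7 - 36*J - 5*J²) (u(J, s) = (-J)*(-7 - 5*J² + 36*(-J)) = (-J)*(-7 - 5*J² - 36*J) = (-J)*(-7 - 36*J - 5*J²) = -J*(-7 - 36*J - 5*J²))
-u(203, -64) + 37093 = -203*(7 + 5*203² + 36*203) + 37093 = -203*(7 + 5*41209 + 7308) + 37093 = -203*(7 + 206045 + 7308) + 37093 = -203*213360 + 37093 = -1*43312080 + 37093 = -43312080 + 37093 = -43274987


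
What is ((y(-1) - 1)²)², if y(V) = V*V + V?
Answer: 1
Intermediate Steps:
y(V) = V + V² (y(V) = V² + V = V + V²)
((y(-1) - 1)²)² = ((-(1 - 1) - 1)²)² = ((-1*0 - 1)²)² = ((0 - 1)²)² = ((-1)²)² = 1² = 1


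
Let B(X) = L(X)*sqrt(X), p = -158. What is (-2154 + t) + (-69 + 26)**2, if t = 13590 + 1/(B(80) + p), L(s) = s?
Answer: 3235136709/243518 + 80*sqrt(5)/121759 ≈ 13285.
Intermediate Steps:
B(X) = X**(3/2) (B(X) = X*sqrt(X) = X**(3/2))
t = 13590 + 1/(-158 + 320*sqrt(5)) (t = 13590 + 1/(80**(3/2) - 158) = 13590 + 1/(320*sqrt(5) - 158) = 13590 + 1/(-158 + 320*sqrt(5)) ≈ 13590.)
(-2154 + t) + (-69 + 26)**2 = (-2154 + (3309409699/243518 + 80*sqrt(5)/121759)) + (-69 + 26)**2 = (2784871927/243518 + 80*sqrt(5)/121759) + (-43)**2 = (2784871927/243518 + 80*sqrt(5)/121759) + 1849 = 3235136709/243518 + 80*sqrt(5)/121759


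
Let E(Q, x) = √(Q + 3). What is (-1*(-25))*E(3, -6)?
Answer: 25*√6 ≈ 61.237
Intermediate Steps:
E(Q, x) = √(3 + Q)
(-1*(-25))*E(3, -6) = (-1*(-25))*√(3 + 3) = 25*√6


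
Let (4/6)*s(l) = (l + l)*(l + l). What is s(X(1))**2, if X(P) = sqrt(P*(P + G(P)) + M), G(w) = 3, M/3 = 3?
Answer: 6084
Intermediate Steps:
M = 9 (M = 3*3 = 9)
X(P) = sqrt(9 + P*(3 + P)) (X(P) = sqrt(P*(P + 3) + 9) = sqrt(P*(3 + P) + 9) = sqrt(9 + P*(3 + P)))
s(l) = 6*l**2 (s(l) = 3*((l + l)*(l + l))/2 = 3*((2*l)*(2*l))/2 = 3*(4*l**2)/2 = 6*l**2)
s(X(1))**2 = (6*(sqrt(9 + 1**2 + 3*1))**2)**2 = (6*(sqrt(9 + 1 + 3))**2)**2 = (6*(sqrt(13))**2)**2 = (6*13)**2 = 78**2 = 6084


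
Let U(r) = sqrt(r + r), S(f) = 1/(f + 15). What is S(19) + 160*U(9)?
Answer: 1/34 + 480*sqrt(2) ≈ 678.85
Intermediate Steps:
S(f) = 1/(15 + f)
U(r) = sqrt(2)*sqrt(r) (U(r) = sqrt(2*r) = sqrt(2)*sqrt(r))
S(19) + 160*U(9) = 1/(15 + 19) + 160*(sqrt(2)*sqrt(9)) = 1/34 + 160*(sqrt(2)*3) = 1/34 + 160*(3*sqrt(2)) = 1/34 + 480*sqrt(2)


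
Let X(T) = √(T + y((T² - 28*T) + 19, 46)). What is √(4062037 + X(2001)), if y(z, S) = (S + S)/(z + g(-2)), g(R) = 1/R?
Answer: √(253253982914664760693 + 7895983*√124755443072975161)/7895983 ≈ 2015.5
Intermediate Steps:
y(z, S) = 2*S/(-½ + z) (y(z, S) = (S + S)/(z + 1/(-2)) = (2*S)/(z - ½) = (2*S)/(-½ + z) = 2*S/(-½ + z))
X(T) = √(T + 184/(37 - 56*T + 2*T²)) (X(T) = √(T + 4*46/(-1 + 2*((T² - 28*T) + 19))) = √(T + 4*46/(-1 + 2*(19 + T² - 28*T))) = √(T + 4*46/(-1 + (38 - 56*T + 2*T²))) = √(T + 4*46/(37 - 56*T + 2*T²)) = √(T + 184/(37 - 56*T + 2*T²)))
√(4062037 + X(2001)) = √(4062037 + √((184 + 2001*(37 - 56*2001 + 2*2001²))/(37 - 56*2001 + 2*2001²))) = √(4062037 + √((184 + 2001*(37 - 112056 + 2*4004001))/(37 - 112056 + 2*4004001))) = √(4062037 + √((184 + 2001*(37 - 112056 + 8008002))/(37 - 112056 + 8008002))) = √(4062037 + √((184 + 2001*7895983)/7895983)) = √(4062037 + √((184 + 15799861983)/7895983)) = √(4062037 + √((1/7895983)*15799862167)) = √(4062037 + √(15799862167/7895983)) = √(4062037 + √124755443072975161/7895983)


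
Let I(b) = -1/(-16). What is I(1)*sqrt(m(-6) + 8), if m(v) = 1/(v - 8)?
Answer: sqrt(1554)/224 ≈ 0.17599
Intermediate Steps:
m(v) = 1/(-8 + v)
I(b) = 1/16 (I(b) = -1*(-1/16) = 1/16)
I(1)*sqrt(m(-6) + 8) = sqrt(1/(-8 - 6) + 8)/16 = sqrt(1/(-14) + 8)/16 = sqrt(-1/14 + 8)/16 = sqrt(111/14)/16 = (sqrt(1554)/14)/16 = sqrt(1554)/224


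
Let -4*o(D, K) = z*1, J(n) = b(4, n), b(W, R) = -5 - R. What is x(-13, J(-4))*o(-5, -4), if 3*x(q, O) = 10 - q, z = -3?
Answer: 23/4 ≈ 5.7500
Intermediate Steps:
J(n) = -5 - n
o(D, K) = ¾ (o(D, K) = -(-3)/4 = -¼*(-3) = ¾)
x(q, O) = 10/3 - q/3 (x(q, O) = (10 - q)/3 = 10/3 - q/3)
x(-13, J(-4))*o(-5, -4) = (10/3 - ⅓*(-13))*(¾) = (10/3 + 13/3)*(¾) = (23/3)*(¾) = 23/4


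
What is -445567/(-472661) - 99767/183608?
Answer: 34653695749/86784340888 ≈ 0.39931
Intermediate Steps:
-445567/(-472661) - 99767/183608 = -445567*(-1/472661) - 99767*1/183608 = 445567/472661 - 99767/183608 = 34653695749/86784340888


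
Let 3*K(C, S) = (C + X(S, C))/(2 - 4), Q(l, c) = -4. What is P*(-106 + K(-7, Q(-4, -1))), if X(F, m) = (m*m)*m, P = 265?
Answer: -37895/3 ≈ -12632.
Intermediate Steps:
X(F, m) = m³ (X(F, m) = m²*m = m³)
K(C, S) = -C/6 - C³/6 (K(C, S) = ((C + C³)/(2 - 4))/3 = ((C + C³)/(-2))/3 = ((C + C³)*(-½))/3 = (-C/2 - C³/2)/3 = -C/6 - C³/6)
P*(-106 + K(-7, Q(-4, -1))) = 265*(-106 + (⅙)*(-7)*(-1 - 1*(-7)²)) = 265*(-106 + (⅙)*(-7)*(-1 - 1*49)) = 265*(-106 + (⅙)*(-7)*(-1 - 49)) = 265*(-106 + (⅙)*(-7)*(-50)) = 265*(-106 + 175/3) = 265*(-143/3) = -37895/3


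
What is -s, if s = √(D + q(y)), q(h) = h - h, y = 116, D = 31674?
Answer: -√31674 ≈ -177.97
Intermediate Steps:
q(h) = 0
s = √31674 (s = √(31674 + 0) = √31674 ≈ 177.97)
-s = -√31674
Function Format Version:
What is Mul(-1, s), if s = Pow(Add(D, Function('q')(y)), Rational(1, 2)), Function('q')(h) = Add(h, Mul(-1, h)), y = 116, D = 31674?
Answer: Mul(-1, Pow(31674, Rational(1, 2))) ≈ -177.97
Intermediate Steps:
Function('q')(h) = 0
s = Pow(31674, Rational(1, 2)) (s = Pow(Add(31674, 0), Rational(1, 2)) = Pow(31674, Rational(1, 2)) ≈ 177.97)
Mul(-1, s) = Mul(-1, Pow(31674, Rational(1, 2)))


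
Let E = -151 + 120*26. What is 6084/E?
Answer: 6084/2969 ≈ 2.0492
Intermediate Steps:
E = 2969 (E = -151 + 3120 = 2969)
6084/E = 6084/2969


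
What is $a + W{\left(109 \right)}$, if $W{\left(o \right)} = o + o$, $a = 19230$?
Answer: $19448$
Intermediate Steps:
$W{\left(o \right)} = 2 o$
$a + W{\left(109 \right)} = 19230 + 2 \cdot 109 = 19230 + 218 = 19448$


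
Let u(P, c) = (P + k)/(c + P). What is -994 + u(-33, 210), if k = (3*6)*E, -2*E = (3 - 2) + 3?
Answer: -58669/59 ≈ -994.39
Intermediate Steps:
E = -2 (E = -((3 - 2) + 3)/2 = -(1 + 3)/2 = -½*4 = -2)
k = -36 (k = (3*6)*(-2) = 18*(-2) = -36)
u(P, c) = (-36 + P)/(P + c) (u(P, c) = (P - 36)/(c + P) = (-36 + P)/(P + c))
-994 + u(-33, 210) = -994 + (-36 - 33)/(-33 + 210) = -994 - 69/177 = -994 + (1/177)*(-69) = -994 - 23/59 = -58669/59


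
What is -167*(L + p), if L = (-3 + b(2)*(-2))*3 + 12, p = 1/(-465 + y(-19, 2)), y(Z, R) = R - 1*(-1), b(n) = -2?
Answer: -1157143/462 ≈ -2504.6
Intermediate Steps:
y(Z, R) = 1 + R (y(Z, R) = R + 1 = 1 + R)
p = -1/462 (p = 1/(-465 + (1 + 2)) = 1/(-465 + 3) = 1/(-462) = -1/462 ≈ -0.0021645)
L = 15 (L = (-3 - 2*(-2))*3 + 12 = (-3 + 4)*3 + 12 = 1*3 + 12 = 3 + 12 = 15)
-167*(L + p) = -167*(15 - 1/462) = -167*6929/462 = -1157143/462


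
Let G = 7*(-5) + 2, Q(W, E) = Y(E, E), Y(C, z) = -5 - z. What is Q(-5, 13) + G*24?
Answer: -810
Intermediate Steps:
Q(W, E) = -5 - E
G = -33 (G = -35 + 2 = -33)
Q(-5, 13) + G*24 = (-5 - 1*13) - 33*24 = (-5 - 13) - 792 = -18 - 792 = -810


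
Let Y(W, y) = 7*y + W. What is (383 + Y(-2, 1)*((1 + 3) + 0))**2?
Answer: 162409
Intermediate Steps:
Y(W, y) = W + 7*y
(383 + Y(-2, 1)*((1 + 3) + 0))**2 = (383 + (-2 + 7*1)*((1 + 3) + 0))**2 = (383 + (-2 + 7)*(4 + 0))**2 = (383 + 5*4)**2 = (383 + 20)**2 = 403**2 = 162409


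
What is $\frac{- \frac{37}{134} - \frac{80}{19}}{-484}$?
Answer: $\frac{11423}{1232264} \approx 0.0092699$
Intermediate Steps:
$\frac{- \frac{37}{134} - \frac{80}{19}}{-484} = \left(\left(-37\right) \frac{1}{134} - \frac{80}{19}\right) \left(- \frac{1}{484}\right) = \left(- \frac{37}{134} - \frac{80}{19}\right) \left(- \frac{1}{484}\right) = \left(- \frac{11423}{2546}\right) \left(- \frac{1}{484}\right) = \frac{11423}{1232264}$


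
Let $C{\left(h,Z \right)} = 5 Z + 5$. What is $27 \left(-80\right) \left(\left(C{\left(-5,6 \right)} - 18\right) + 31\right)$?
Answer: $-103680$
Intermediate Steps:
$C{\left(h,Z \right)} = 5 + 5 Z$
$27 \left(-80\right) \left(\left(C{\left(-5,6 \right)} - 18\right) + 31\right) = 27 \left(-80\right) \left(\left(\left(5 + 5 \cdot 6\right) - 18\right) + 31\right) = - 2160 \left(\left(\left(5 + 30\right) - 18\right) + 31\right) = - 2160 \left(\left(35 - 18\right) + 31\right) = - 2160 \left(17 + 31\right) = \left(-2160\right) 48 = -103680$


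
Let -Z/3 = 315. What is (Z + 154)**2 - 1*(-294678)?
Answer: 920359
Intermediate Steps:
Z = -945 (Z = -3*315 = -945)
(Z + 154)**2 - 1*(-294678) = (-945 + 154)**2 - 1*(-294678) = (-791)**2 + 294678 = 625681 + 294678 = 920359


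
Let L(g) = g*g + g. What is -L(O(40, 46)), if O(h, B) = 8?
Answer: -72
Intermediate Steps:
L(g) = g + g² (L(g) = g² + g = g + g²)
-L(O(40, 46)) = -8*(1 + 8) = -8*9 = -1*72 = -72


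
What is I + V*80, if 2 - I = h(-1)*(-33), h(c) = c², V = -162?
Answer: -12925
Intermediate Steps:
I = 35 (I = 2 - (-1)²*(-33) = 2 - (-33) = 2 - 1*(-33) = 2 + 33 = 35)
I + V*80 = 35 - 162*80 = 35 - 12960 = -12925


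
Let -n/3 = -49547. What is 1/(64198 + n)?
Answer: 1/212839 ≈ 4.6984e-6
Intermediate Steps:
n = 148641 (n = -3*(-49547) = 148641)
1/(64198 + n) = 1/(64198 + 148641) = 1/212839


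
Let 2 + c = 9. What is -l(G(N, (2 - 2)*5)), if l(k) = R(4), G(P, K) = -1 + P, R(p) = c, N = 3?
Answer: -7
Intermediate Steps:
c = 7 (c = -2 + 9 = 7)
R(p) = 7
l(k) = 7
-l(G(N, (2 - 2)*5)) = -1*7 = -7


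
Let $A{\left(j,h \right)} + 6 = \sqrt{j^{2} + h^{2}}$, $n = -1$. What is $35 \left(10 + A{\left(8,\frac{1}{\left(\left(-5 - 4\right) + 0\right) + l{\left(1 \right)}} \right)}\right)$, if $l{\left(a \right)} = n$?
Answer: $140 + \frac{7 \sqrt{6401}}{2} \approx 420.02$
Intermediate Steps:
$l{\left(a \right)} = -1$
$A{\left(j,h \right)} = -6 + \sqrt{h^{2} + j^{2}}$ ($A{\left(j,h \right)} = -6 + \sqrt{j^{2} + h^{2}} = -6 + \sqrt{h^{2} + j^{2}}$)
$35 \left(10 + A{\left(8,\frac{1}{\left(\left(-5 - 4\right) + 0\right) + l{\left(1 \right)}} \right)}\right) = 35 \left(10 - \left(6 - \sqrt{\left(\frac{1}{\left(\left(-5 - 4\right) + 0\right) - 1}\right)^{2} + 8^{2}}\right)\right) = 35 \left(10 - \left(6 - \sqrt{\left(\frac{1}{\left(-9 + 0\right) - 1}\right)^{2} + 64}\right)\right) = 35 \left(10 - \left(6 - \sqrt{\left(\frac{1}{-9 - 1}\right)^{2} + 64}\right)\right) = 35 \left(10 - \left(6 - \sqrt{\left(\frac{1}{-10}\right)^{2} + 64}\right)\right) = 35 \left(10 - \left(6 - \sqrt{\left(- \frac{1}{10}\right)^{2} + 64}\right)\right) = 35 \left(10 - \left(6 - \sqrt{\frac{1}{100} + 64}\right)\right) = 35 \left(10 - \left(6 - \sqrt{\frac{6401}{100}}\right)\right) = 35 \left(10 - \left(6 - \frac{\sqrt{6401}}{10}\right)\right) = 35 \left(4 + \frac{\sqrt{6401}}{10}\right) = 140 + \frac{7 \sqrt{6401}}{2}$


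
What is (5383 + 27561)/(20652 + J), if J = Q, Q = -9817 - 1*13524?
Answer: -32944/2689 ≈ -12.251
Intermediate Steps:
Q = -23341 (Q = -9817 - 13524 = -23341)
J = -23341
(5383 + 27561)/(20652 + J) = (5383 + 27561)/(20652 - 23341) = 32944/(-2689) = 32944*(-1/2689) = -32944/2689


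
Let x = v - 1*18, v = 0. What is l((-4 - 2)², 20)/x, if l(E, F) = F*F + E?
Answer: -218/9 ≈ -24.222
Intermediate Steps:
l(E, F) = E + F² (l(E, F) = F² + E = E + F²)
x = -18 (x = 0 - 1*18 = 0 - 18 = -18)
l((-4 - 2)², 20)/x = ((-4 - 2)² + 20²)/(-18) = ((-6)² + 400)*(-1/18) = (36 + 400)*(-1/18) = 436*(-1/18) = -218/9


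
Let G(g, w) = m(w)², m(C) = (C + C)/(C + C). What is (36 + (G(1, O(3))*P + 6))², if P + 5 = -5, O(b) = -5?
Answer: 1024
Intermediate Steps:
m(C) = 1 (m(C) = (2*C)/((2*C)) = (2*C)*(1/(2*C)) = 1)
G(g, w) = 1 (G(g, w) = 1² = 1)
P = -10 (P = -5 - 5 = -10)
(36 + (G(1, O(3))*P + 6))² = (36 + (1*(-10) + 6))² = (36 + (-10 + 6))² = (36 - 4)² = 32² = 1024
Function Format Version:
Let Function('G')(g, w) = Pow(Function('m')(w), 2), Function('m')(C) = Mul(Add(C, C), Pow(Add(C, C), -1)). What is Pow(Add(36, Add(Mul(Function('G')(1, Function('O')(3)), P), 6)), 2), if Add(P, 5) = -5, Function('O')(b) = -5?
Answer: 1024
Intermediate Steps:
Function('m')(C) = 1 (Function('m')(C) = Mul(Mul(2, C), Pow(Mul(2, C), -1)) = Mul(Mul(2, C), Mul(Rational(1, 2), Pow(C, -1))) = 1)
Function('G')(g, w) = 1 (Function('G')(g, w) = Pow(1, 2) = 1)
P = -10 (P = Add(-5, -5) = -10)
Pow(Add(36, Add(Mul(Function('G')(1, Function('O')(3)), P), 6)), 2) = Pow(Add(36, Add(Mul(1, -10), 6)), 2) = Pow(Add(36, Add(-10, 6)), 2) = Pow(Add(36, -4), 2) = Pow(32, 2) = 1024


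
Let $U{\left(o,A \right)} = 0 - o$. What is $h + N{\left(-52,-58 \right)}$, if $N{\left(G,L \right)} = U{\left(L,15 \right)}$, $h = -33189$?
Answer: $-33131$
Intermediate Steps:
$U{\left(o,A \right)} = - o$
$N{\left(G,L \right)} = - L$
$h + N{\left(-52,-58 \right)} = -33189 - -58 = -33189 + 58 = -33131$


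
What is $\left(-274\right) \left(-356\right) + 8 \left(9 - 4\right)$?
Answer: $97584$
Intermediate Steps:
$\left(-274\right) \left(-356\right) + 8 \left(9 - 4\right) = 97544 + 8 \cdot 5 = 97544 + 40 = 97584$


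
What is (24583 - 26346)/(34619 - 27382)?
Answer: -1763/7237 ≈ -0.24361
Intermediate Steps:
(24583 - 26346)/(34619 - 27382) = -1763/7237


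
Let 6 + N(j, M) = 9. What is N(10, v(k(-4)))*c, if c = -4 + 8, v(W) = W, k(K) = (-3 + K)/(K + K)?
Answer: 12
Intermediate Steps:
k(K) = (-3 + K)/(2*K) (k(K) = (-3 + K)/((2*K)) = (-3 + K)*(1/(2*K)) = (-3 + K)/(2*K))
N(j, M) = 3 (N(j, M) = -6 + 9 = 3)
c = 4
N(10, v(k(-4)))*c = 3*4 = 12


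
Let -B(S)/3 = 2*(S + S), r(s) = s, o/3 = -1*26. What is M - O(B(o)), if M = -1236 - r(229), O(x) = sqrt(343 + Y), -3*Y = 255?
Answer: -1465 - sqrt(258) ≈ -1481.1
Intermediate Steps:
o = -78 (o = 3*(-1*26) = 3*(-26) = -78)
Y = -85 (Y = -1/3*255 = -85)
B(S) = -12*S (B(S) = -6*(S + S) = -6*2*S = -12*S)
O(x) = sqrt(258) (O(x) = sqrt(343 - 85) = sqrt(258))
M = -1465 (M = -1236 - 1*229 = -1236 - 229 = -1465)
M - O(B(o)) = -1465 - sqrt(258)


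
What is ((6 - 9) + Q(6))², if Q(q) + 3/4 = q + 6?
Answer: 1089/16 ≈ 68.063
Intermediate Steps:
Q(q) = 21/4 + q (Q(q) = -¾ + (q + 6) = -¾ + (6 + q) = 21/4 + q)
((6 - 9) + Q(6))² = ((6 - 9) + (21/4 + 6))² = (-3 + 45/4)² = (33/4)² = 1089/16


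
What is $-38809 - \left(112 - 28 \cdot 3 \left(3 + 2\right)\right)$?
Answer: $-38501$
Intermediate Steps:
$-38809 - \left(112 - 28 \cdot 3 \left(3 + 2\right)\right) = -38809 - \left(112 - 28 \cdot 3 \cdot 5\right) = -38809 + \left(-112 + 28 \cdot 15\right) = -38809 + \left(-112 + 420\right) = -38809 + 308 = -38501$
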